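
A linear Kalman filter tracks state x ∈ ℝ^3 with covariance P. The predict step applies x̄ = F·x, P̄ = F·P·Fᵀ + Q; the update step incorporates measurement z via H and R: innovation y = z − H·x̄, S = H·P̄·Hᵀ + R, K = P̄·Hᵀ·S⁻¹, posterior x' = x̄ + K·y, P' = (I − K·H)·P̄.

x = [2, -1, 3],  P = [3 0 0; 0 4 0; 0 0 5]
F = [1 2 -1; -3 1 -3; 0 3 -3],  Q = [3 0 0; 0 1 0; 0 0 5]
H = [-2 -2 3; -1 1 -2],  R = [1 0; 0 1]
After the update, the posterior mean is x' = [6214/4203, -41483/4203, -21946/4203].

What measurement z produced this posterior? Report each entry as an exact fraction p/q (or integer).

z = [1, -1]

x̄ = F·x = [-3, -16, -12]
P̄ = F·P·Fᵀ + Q = [27 14 39; 14 77 57; 39 57 86]
S = H·P̄·Hᵀ + R = [151 -178; -178 349]
K = P̄·Hᵀ·S⁻¹ = [-3983/21015 -7511/21015; -12917/21015 -9659/21015; -4378/21015 -11506/21015]
x' − x̄ = [18823/4203, 25765/4203, 28490/4203] = K·y
y = (KᵀK)⁻¹·Kᵀ·(x' − x̄) = [-1, -12]
z = y + H·x̄ = [-1, -12] + [2, 11] = [1, -1]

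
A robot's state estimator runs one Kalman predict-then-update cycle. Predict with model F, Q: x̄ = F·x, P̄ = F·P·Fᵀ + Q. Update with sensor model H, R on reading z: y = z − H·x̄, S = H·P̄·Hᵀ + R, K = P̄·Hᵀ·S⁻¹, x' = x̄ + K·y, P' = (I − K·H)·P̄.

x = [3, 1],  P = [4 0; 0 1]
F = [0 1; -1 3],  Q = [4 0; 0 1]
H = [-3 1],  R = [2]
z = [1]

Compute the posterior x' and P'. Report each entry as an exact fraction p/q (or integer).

x̄ = F·x = [1, 0]
P̄ = F·P·Fᵀ + Q = [5 3; 3 14]
y = z − H·x̄ = [4]
S = H·P̄·Hᵀ + R = [43]
K = P̄·Hᵀ·S⁻¹ = [-12/43; 5/43]
x' = x̄ + K·y = [-5/43, 20/43]
P' = (I − K·H)·P̄ = [71/43 189/43; 189/43 577/43]

x' = [-5/43, 20/43]
P' = [71/43 189/43; 189/43 577/43]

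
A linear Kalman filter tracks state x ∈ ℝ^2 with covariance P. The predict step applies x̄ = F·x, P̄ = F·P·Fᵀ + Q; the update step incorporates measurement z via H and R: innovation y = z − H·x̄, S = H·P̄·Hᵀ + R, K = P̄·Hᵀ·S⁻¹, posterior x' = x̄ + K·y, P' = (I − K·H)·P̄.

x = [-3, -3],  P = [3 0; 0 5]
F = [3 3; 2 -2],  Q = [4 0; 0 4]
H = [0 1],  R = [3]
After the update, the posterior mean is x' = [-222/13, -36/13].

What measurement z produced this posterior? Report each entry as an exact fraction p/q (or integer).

z = [-3]

x̄ = F·x = [-18, 0]
P̄ = F·P·Fᵀ + Q = [76 -12; -12 36]
S = H·P̄·Hᵀ + R = [39]
K = P̄·Hᵀ·S⁻¹ = [-4/13; 12/13]
x' − x̄ = [12/13, -36/13] = K·y
y = (KᵀK)⁻¹·Kᵀ·(x' − x̄) = [-3]
z = y + H·x̄ = [-3] + [0] = [-3]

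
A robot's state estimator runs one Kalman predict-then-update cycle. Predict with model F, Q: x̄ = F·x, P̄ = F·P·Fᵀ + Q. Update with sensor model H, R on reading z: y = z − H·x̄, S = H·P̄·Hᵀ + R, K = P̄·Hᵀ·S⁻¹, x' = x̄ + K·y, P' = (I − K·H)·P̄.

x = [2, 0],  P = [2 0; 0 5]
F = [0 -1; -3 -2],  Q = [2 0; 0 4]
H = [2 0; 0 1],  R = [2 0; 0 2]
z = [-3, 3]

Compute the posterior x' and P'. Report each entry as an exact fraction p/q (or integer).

x̄ = F·x = [0, -6]
P̄ = F·P·Fᵀ + Q = [7 10; 10 42]
y = z − H·x̄ = [-3, 9]
S = H·P̄·Hᵀ + R = [30 20; 20 44]
K = P̄·Hᵀ·S⁻¹ = [52/115 1/46; 1/23 43/46]
x' = x̄ + K·y = [-267/230, 105/46]
P' = (I − K·H)·P̄ = [52/115 1/23; 1/23 43/23]

x' = [-267/230, 105/46]
P' = [52/115 1/23; 1/23 43/23]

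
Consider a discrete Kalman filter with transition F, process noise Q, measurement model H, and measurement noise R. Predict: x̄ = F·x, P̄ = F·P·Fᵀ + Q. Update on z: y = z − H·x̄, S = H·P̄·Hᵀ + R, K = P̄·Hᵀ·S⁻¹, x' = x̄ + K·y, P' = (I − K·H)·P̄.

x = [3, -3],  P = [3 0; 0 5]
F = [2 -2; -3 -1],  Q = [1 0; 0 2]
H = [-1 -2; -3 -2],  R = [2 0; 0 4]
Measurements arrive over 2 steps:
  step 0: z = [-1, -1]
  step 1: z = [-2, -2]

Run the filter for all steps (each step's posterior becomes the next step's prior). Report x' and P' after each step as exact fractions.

step 0: x' = [5505/9079, -50/1297], P' = [12828/9079 -1516/1297; -1516/1297 1682/1297]
step 1: x' = [2225504/6969057, 3955813/6969057], P' = [9399548/6969057 -7575152/6969057; -7575152/6969057 8237696/6969057]

step 0: x̄ = F·x = [12, -6]
step 0: P̄ = F·P·Fᵀ + Q = [33 -8; -8 34]
step 0: y = z − H·x̄ = [-1, 23]
step 0: S = H·P̄·Hᵀ + R = [139 171; 171 341]
step 0: K = P̄·Hᵀ·S⁻¹ = [4198/9079 -4315/9079; -924/1297 296/1297]
step 0: x' = x̄ + K·y = [5505/9079, -50/1297]
step 0: P' = (I − K·H)·P̄ = [12828/9079 -1516/1297; -1516/1297 1682/1297]
step 1: x̄ = F·x = [11710/9079, -16165/9079]
step 1: P̄ = F·P·Fᵀ + Q = [192383/9079 -95868/9079; -95868/9079 81712/9079]
step 1: y = z − H·x̄ = [-38778/9079, -2194/1297]
step 1: S = H·P̄·Hᵀ + R = [153917/9079 19579/1297; 19579/1297 134885/1297]
step 1: K = P̄·Hᵀ·S⁻¹ = [2875378/6969057 -3262085/6969057; -4450120/6969057 1562516/6969057]
step 1: x' = x̄ + K·y = [2225504/6969057, 3955813/6969057]
step 1: P' = (I − K·H)·P̄ = [9399548/6969057 -7575152/6969057; -7575152/6969057 8237696/6969057]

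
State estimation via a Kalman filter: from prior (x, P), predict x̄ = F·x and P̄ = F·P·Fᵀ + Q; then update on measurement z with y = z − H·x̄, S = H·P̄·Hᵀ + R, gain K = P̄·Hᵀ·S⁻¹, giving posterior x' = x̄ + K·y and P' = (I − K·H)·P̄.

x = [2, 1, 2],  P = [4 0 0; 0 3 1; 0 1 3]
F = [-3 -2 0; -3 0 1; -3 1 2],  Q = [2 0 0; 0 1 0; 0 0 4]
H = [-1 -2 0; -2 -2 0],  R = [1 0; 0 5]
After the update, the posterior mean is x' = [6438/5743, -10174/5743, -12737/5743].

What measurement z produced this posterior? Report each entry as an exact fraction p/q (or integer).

z = [3, -1]

x̄ = F·x = [-8, -4, -1]
P̄ = F·P·Fᵀ + Q = [50 34 26; 34 40 43; 26 43 59]
S = H·P̄·Hᵀ + R = [347 464; 464 637]
K = P̄·Hᵀ·S⁻¹ = [2786/5743 -3544/5743; -3946/5743 1540/5743; -7312/5743 4082/5743]
x' − x̄ = [52382/5743, 12798/5743, -6994/5743] = K·y
y = (KᵀK)⁻¹·Kᵀ·(x' − x̄) = [-13, -25]
z = y + H·x̄ = [-13, -25] + [16, 24] = [3, -1]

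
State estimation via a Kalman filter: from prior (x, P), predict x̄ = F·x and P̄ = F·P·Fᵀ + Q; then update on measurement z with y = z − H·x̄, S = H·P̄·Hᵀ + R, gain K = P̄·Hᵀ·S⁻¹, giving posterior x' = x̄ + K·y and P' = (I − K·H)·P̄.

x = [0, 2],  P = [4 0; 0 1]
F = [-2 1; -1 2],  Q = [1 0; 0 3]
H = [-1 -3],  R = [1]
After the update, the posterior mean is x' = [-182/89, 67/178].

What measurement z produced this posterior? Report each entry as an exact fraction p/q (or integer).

z = [1]

x̄ = F·x = [2, 4]
P̄ = F·P·Fᵀ + Q = [18 10; 10 11]
S = H·P̄·Hᵀ + R = [178]
K = P̄·Hᵀ·S⁻¹ = [-24/89; -43/178]
x' − x̄ = [-360/89, -645/178] = K·y
y = (KᵀK)⁻¹·Kᵀ·(x' − x̄) = [15]
z = y + H·x̄ = [15] + [-14] = [1]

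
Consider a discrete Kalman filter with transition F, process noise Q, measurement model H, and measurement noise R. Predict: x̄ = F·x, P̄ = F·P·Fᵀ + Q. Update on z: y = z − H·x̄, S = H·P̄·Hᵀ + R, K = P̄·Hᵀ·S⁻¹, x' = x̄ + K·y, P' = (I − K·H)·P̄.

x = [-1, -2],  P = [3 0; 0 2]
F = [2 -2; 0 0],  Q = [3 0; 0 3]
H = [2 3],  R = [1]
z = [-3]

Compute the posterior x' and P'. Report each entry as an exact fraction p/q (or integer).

x̄ = F·x = [2, 0]
P̄ = F·P·Fᵀ + Q = [23 0; 0 3]
y = z − H·x̄ = [-7]
S = H·P̄·Hᵀ + R = [120]
K = P̄·Hᵀ·S⁻¹ = [23/60; 3/40]
x' = x̄ + K·y = [-41/60, -21/40]
P' = (I − K·H)·P̄ = [161/30 -69/20; -69/20 93/40]

x' = [-41/60, -21/40]
P' = [161/30 -69/20; -69/20 93/40]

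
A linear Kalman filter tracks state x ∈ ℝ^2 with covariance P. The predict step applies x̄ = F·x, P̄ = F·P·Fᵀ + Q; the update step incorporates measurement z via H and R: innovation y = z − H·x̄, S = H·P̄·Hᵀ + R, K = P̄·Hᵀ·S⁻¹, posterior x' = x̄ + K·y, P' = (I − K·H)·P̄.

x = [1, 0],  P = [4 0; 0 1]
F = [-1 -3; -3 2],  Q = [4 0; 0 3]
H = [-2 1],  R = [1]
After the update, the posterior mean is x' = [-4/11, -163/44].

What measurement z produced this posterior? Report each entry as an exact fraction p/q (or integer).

x̄ = F·x = [-1, -3]
P̄ = F·P·Fᵀ + Q = [17 6; 6 43]
S = H·P̄·Hᵀ + R = [88]
K = P̄·Hᵀ·S⁻¹ = [-7/22; 31/88]
x' − x̄ = [7/11, -31/44] = K·y
y = (KᵀK)⁻¹·Kᵀ·(x' − x̄) = [-2]
z = y + H·x̄ = [-2] + [-1] = [-3]

z = [-3]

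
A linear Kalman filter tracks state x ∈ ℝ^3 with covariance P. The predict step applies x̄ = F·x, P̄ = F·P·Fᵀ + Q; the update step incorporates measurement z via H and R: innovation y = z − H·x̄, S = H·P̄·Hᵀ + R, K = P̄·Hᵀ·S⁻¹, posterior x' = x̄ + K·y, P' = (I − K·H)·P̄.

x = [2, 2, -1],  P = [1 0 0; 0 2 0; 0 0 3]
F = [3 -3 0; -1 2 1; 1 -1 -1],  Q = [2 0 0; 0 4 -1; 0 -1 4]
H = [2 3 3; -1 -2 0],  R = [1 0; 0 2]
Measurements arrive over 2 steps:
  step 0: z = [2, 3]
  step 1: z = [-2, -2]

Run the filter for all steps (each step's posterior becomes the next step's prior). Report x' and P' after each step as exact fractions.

step 0: x̄ = F·x = [0, 1, 1]
step 0: P̄ = F·P·Fᵀ + Q = [29 -15 9; -15 16 -9; 9 -9 10]
step 0: y = z − H·x̄ = [-4, 5]
step 0: S = H·P̄·Hᵀ + R = [117 -22; -22 35]
step 0: K = P̄·Hᵀ·S⁻¹ = [1422/3611 997/3611; -689/3611 -2187/3611; 933/3611 1515/3611]
step 0: x' = x̄ + K·y = [-703/3611, -4568/3611, 7454/3611]
step 0: P' = (I − K·H)·P̄ = [46842/3611 -24418/3611 -6336/3611; -24418/3611 14396/3611 1653/3611; -6336/3611 1653/3611 2882/3611]
step 1: x̄ = F·x = [11595/3611, -979/3611, -3589/3611]
step 1: P̄ = F·P·Fᵀ + Q = [997888/3611 -470631/3611 354189/3611; -470631/3611 238708/3611 -173012/3611; 354189/3611 -173012/3611 143378/3611]
step 1: y = z − H·x̄ = [-16708/3611, 105/157]
step 1: S = H·P̄·Hᵀ + R = [2922417/3611 -6874/157; -6874/157 3366/157]
step 1: K = P̄·Hᵀ·S⁻¹ = [16409884/27866441 13129639/27866441; -8125891/27866441 -38073663/55732882; 6461879/27866441 20514777/55732882]
step 1: x' = x̄ + K·y = [22332628/27866441, 34623203/55732882, -101471137/55732882]
step 1: P' = (I − K·H)·P̄ = [424539602/27866441 -225399440/27866441 -52157000/27866441; -225399440/27866441 263473103/55732882 31642223/55732882; -52157000/27866441 31642223/55732882 42208363/55732882]

step 0: x' = [-703/3611, -4568/3611, 7454/3611], P' = [46842/3611 -24418/3611 -6336/3611; -24418/3611 14396/3611 1653/3611; -6336/3611 1653/3611 2882/3611]
step 1: x' = [22332628/27866441, 34623203/55732882, -101471137/55732882], P' = [424539602/27866441 -225399440/27866441 -52157000/27866441; -225399440/27866441 263473103/55732882 31642223/55732882; -52157000/27866441 31642223/55732882 42208363/55732882]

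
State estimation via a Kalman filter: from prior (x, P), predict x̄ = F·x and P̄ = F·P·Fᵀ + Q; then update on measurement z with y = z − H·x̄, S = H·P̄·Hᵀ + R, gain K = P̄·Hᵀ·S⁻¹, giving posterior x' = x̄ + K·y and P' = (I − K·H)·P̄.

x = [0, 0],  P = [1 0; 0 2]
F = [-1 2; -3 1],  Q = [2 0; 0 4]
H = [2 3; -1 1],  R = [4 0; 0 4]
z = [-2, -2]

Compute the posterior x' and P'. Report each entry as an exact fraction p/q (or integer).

x̄ = F·x = [0, 0]
P̄ = F·P·Fᵀ + Q = [11 7; 7 15]
y = z − H·x̄ = [-2, -2]
S = H·P̄·Hᵀ + R = [267 16; 16 16]
K = P̄·Hᵀ·S⁻¹ = [47/251 -439/1004; 51/251 149/502]
x' = x̄ + K·y = [1/2, -1]
P' = (I − K·H)·P̄ = [301/251 -138/251; -138/251 160/251]

x' = [1/2, -1]
P' = [301/251 -138/251; -138/251 160/251]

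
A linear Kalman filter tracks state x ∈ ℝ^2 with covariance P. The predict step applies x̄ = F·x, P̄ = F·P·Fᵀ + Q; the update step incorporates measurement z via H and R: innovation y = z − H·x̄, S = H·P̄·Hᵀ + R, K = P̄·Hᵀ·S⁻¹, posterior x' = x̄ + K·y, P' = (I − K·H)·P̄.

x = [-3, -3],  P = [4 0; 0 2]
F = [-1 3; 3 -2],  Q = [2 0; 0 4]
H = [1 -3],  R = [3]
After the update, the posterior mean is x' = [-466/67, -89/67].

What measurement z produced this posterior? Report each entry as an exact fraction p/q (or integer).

z = [-3]

x̄ = F·x = [-6, -3]
P̄ = F·P·Fᵀ + Q = [24 -24; -24 48]
S = H·P̄·Hᵀ + R = [603]
K = P̄·Hᵀ·S⁻¹ = [32/201; -56/201]
x' − x̄ = [-64/67, 112/67] = K·y
y = (KᵀK)⁻¹·Kᵀ·(x' − x̄) = [-6]
z = y + H·x̄ = [-6] + [3] = [-3]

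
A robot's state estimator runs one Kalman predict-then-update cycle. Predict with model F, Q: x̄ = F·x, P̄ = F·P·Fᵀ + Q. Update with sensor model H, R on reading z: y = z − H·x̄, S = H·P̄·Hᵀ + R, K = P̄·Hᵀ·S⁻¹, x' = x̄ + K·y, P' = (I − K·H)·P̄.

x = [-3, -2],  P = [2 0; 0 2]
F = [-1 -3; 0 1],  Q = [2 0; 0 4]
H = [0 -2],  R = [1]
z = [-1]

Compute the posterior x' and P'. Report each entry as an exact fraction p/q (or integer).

x̄ = F·x = [9, -2]
P̄ = F·P·Fᵀ + Q = [22 -6; -6 6]
y = z − H·x̄ = [-5]
S = H·P̄·Hᵀ + R = [25]
K = P̄·Hᵀ·S⁻¹ = [12/25; -12/25]
x' = x̄ + K·y = [33/5, 2/5]
P' = (I − K·H)·P̄ = [406/25 -6/25; -6/25 6/25]

x' = [33/5, 2/5]
P' = [406/25 -6/25; -6/25 6/25]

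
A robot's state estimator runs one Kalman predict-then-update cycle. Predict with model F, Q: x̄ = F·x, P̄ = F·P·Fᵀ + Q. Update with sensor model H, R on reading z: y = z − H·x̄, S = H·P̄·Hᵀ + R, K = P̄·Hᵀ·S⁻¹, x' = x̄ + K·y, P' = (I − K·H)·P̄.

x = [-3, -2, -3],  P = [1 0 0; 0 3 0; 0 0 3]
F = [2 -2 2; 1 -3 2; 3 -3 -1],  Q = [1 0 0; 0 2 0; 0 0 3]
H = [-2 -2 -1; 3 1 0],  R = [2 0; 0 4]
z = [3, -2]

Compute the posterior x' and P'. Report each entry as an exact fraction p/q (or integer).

x' = [-11061/6196, 13239/6196, -40569/12392]
P' = [919/1549 -1105/1549 597/3098; -1105/1549 3803/1549 -9759/3098; 597/3098 -9759/3098 44997/6196]

x̄ = F·x = [-8, -3, 0]
P̄ = F·P·Fᵀ + Q = [29 32 18; 32 42 24; 18 24 42]
y = z − H·x̄ = [-19, 25]
S = H·P̄·Hᵀ + R = [752 -592; -592 499]
K = P̄·Hᵀ·S⁻¹ = [147/6196 413/1549; -1033/6196 122/1549; -8349/12392 -996/1549]
x' = x̄ + K·y = [-11061/6196, 13239/6196, -40569/12392]
P' = (I − K·H)·P̄ = [919/1549 -1105/1549 597/3098; -1105/1549 3803/1549 -9759/3098; 597/3098 -9759/3098 44997/6196]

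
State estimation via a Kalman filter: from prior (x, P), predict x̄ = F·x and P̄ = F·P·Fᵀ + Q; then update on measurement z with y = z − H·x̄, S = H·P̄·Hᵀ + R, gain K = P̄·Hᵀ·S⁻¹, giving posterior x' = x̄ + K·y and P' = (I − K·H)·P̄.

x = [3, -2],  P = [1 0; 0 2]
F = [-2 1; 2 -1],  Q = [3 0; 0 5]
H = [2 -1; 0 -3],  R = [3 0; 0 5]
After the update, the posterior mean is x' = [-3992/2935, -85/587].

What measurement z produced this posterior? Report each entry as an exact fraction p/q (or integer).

z = [-2, 1]

x̄ = F·x = [-8, 8]
P̄ = F·P·Fᵀ + Q = [9 -6; -6 11]
S = H·P̄·Hᵀ + R = [74 69; 69 104]
K = P̄·Hᵀ·S⁻¹ = [1254/2935 -324/2935; -23/587 -171/587]
x' − x̄ = [19488/2935, -4781/587] = K·y
y = (KᵀK)⁻¹·Kᵀ·(x' − x̄) = [22, 25]
z = y + H·x̄ = [22, 25] + [-24, -24] = [-2, 1]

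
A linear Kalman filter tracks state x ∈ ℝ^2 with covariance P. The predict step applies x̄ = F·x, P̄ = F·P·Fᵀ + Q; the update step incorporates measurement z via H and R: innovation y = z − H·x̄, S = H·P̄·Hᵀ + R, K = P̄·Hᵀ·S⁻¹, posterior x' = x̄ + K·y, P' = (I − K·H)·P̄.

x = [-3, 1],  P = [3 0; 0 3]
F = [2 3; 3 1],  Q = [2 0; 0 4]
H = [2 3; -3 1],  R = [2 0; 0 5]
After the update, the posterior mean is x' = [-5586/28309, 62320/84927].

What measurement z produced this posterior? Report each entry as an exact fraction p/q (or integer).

z = [2, 2]

x̄ = F·x = [-3, -8]
P̄ = F·P·Fᵀ + Q = [41 27; 27 34]
S = H·P̄·Hᵀ + R = [796 -333; -333 246]
K = P̄·Hᵀ·S⁻¹ = [2710/28309 -7379/28309; 7575/28309 14536/84927]
x' − x̄ = [79341/28309, 741736/84927] = K·y
y = (KᵀK)⁻¹·Kᵀ·(x' − x̄) = [32, 1]
z = y + H·x̄ = [32, 1] + [-30, 1] = [2, 2]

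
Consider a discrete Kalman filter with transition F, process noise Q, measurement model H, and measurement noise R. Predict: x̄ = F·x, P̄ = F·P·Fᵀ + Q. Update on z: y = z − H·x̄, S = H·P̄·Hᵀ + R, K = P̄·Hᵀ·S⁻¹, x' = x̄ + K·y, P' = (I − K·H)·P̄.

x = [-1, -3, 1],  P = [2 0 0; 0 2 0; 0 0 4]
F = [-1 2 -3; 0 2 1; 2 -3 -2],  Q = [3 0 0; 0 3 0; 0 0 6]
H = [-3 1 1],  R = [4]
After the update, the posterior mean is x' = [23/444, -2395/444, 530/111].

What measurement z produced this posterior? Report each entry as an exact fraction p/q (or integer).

x̄ = F·x = [-8, -5, 5]
P̄ = F·P·Fᵀ + Q = [49 -4 8; -4 15 -20; 8 -20 48]
S = H·P̄·Hᵀ + R = [444]
K = P̄·Hᵀ·S⁻¹ = [-143/444; 7/444; 1/111]
x' − x̄ = [3575/444, -175/444, -25/111] = K·y
y = (KᵀK)⁻¹·Kᵀ·(x' − x̄) = [-25]
z = y + H·x̄ = [-25] + [24] = [-1]

z = [-1]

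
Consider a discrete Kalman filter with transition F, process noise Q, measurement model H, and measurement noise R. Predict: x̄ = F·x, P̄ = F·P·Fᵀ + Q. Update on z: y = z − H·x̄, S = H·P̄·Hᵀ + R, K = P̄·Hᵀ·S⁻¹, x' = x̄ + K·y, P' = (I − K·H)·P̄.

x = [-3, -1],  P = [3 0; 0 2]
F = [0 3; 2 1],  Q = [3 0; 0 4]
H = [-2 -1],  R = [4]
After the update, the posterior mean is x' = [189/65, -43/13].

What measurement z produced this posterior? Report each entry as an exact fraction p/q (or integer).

x̄ = F·x = [-3, -7]
P̄ = F·P·Fᵀ + Q = [21 6; 6 18]
S = H·P̄·Hᵀ + R = [130]
K = P̄·Hᵀ·S⁻¹ = [-24/65; -3/13]
x' − x̄ = [384/65, 48/13] = K·y
y = (KᵀK)⁻¹·Kᵀ·(x' − x̄) = [-16]
z = y + H·x̄ = [-16] + [13] = [-3]

z = [-3]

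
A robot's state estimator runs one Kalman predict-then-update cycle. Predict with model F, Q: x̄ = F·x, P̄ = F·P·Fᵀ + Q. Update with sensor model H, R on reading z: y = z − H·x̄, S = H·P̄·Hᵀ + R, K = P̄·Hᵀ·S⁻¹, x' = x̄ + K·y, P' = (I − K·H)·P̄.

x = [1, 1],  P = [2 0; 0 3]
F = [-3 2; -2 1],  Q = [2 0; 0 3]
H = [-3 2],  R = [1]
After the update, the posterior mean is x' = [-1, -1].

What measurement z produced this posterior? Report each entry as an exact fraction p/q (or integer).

z = [1]

x̄ = F·x = [-1, -1]
P̄ = F·P·Fᵀ + Q = [32 18; 18 14]
S = H·P̄·Hᵀ + R = [129]
K = P̄·Hᵀ·S⁻¹ = [-20/43; -26/129]
x' − x̄ = [0, 0] = K·y
y = (KᵀK)⁻¹·Kᵀ·(x' − x̄) = [0]
z = y + H·x̄ = [0] + [1] = [1]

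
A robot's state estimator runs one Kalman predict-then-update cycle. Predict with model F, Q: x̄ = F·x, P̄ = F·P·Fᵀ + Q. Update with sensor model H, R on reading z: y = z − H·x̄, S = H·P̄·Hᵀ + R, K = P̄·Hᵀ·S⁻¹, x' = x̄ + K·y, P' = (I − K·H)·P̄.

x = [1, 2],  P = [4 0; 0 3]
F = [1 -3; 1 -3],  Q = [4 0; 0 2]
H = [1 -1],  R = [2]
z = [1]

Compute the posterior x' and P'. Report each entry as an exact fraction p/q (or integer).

x̄ = F·x = [-5, -5]
P̄ = F·P·Fᵀ + Q = [35 31; 31 33]
y = z − H·x̄ = [1]
S = H·P̄·Hᵀ + R = [8]
K = P̄·Hᵀ·S⁻¹ = [1/2; -1/4]
x' = x̄ + K·y = [-9/2, -21/4]
P' = (I − K·H)·P̄ = [33 32; 32 65/2]

x' = [-9/2, -21/4]
P' = [33 32; 32 65/2]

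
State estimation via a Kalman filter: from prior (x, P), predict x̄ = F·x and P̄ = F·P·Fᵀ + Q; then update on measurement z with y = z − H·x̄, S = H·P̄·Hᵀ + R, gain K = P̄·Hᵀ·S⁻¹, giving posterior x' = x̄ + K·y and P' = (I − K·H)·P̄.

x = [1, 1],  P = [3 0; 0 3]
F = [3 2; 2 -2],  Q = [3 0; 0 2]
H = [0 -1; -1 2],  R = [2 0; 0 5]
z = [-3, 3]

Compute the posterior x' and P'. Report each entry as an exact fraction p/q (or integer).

x̄ = F·x = [5, 0]
P̄ = F·P·Fᵀ + Q = [42 6; 6 26]
y = z − H·x̄ = [-3, 8]
S = H·P̄·Hᵀ + R = [28 -46; -46 127]
K = P̄·Hᵀ·S⁻¹ = [-119/80 -31/40; -593/720 23/360]
x' = x̄ + K·y = [261/80, 2147/720]
P' = (I − K·H)·P̄ = [393/40 119/40; 119/40 593/360]

x' = [261/80, 2147/720]
P' = [393/40 119/40; 119/40 593/360]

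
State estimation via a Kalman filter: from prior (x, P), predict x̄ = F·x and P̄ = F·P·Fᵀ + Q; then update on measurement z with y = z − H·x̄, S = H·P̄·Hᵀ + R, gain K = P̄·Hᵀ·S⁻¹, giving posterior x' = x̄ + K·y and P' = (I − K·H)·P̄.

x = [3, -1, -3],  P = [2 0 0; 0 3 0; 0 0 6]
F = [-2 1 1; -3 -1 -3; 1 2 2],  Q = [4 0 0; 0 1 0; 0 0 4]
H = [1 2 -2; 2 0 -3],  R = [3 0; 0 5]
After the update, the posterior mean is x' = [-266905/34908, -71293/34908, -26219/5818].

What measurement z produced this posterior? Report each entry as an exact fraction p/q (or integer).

x̄ = F·x = [-10, 1, -5]
P̄ = F·P·Fᵀ + Q = [21 -9 14; -9 76 -48; 14 -48 42]
S = H·P̄·Hᵀ + R = [788 448; 448 299]
K = P̄·Hᵀ·S⁻¹ = [-7475/34908 2800/8727; 15013/34908 -1946/8727; -955/5818 -238/2909]
x' − x̄ = [82175/34908, -106201/34908, 2871/5818] = K·y
y = (KᵀK)⁻¹·Kᵀ·(x' − x̄) = [-5, 4]
z = y + H·x̄ = [-5, 4] + [2, -5] = [-3, -1]

z = [-3, -1]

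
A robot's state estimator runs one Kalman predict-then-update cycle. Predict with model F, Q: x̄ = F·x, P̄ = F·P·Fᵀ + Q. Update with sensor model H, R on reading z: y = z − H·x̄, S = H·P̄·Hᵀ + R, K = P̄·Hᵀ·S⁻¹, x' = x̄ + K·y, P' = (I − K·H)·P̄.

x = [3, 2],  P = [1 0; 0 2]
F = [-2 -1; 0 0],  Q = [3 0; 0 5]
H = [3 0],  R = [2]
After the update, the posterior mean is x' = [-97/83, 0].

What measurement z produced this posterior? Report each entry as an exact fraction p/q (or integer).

x̄ = F·x = [-8, 0]
P̄ = F·P·Fᵀ + Q = [9 0; 0 5]
S = H·P̄·Hᵀ + R = [83]
K = P̄·Hᵀ·S⁻¹ = [27/83; 0]
x' − x̄ = [567/83, 0] = K·y
y = (KᵀK)⁻¹·Kᵀ·(x' − x̄) = [21]
z = y + H·x̄ = [21] + [-24] = [-3]

z = [-3]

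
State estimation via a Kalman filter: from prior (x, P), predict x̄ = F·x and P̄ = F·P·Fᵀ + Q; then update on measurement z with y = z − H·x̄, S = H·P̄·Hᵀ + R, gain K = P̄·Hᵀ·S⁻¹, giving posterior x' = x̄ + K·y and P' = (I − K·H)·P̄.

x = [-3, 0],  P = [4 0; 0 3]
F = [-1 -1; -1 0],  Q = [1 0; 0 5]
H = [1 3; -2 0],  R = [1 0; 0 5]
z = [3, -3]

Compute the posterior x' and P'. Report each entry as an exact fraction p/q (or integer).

x' = [1941/1309, 1395/2618]
P' = [1280/1309 -410/1309; -410/1309 549/2618]

x̄ = F·x = [3, 3]
P̄ = F·P·Fᵀ + Q = [8 4; 4 9]
y = z − H·x̄ = [-9, 3]
S = H·P̄·Hᵀ + R = [114 -40; -40 37]
K = P̄·Hᵀ·S⁻¹ = [50/1309 -512/1309; 827/2618 164/1309]
x' = x̄ + K·y = [1941/1309, 1395/2618]
P' = (I − K·H)·P̄ = [1280/1309 -410/1309; -410/1309 549/2618]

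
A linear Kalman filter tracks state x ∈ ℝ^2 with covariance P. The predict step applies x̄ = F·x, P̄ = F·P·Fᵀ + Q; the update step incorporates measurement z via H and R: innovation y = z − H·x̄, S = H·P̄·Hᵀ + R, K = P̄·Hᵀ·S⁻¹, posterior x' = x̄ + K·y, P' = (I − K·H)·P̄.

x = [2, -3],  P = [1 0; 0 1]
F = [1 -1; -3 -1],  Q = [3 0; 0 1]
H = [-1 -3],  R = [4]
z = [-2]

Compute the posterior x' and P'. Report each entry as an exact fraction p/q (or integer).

x̄ = F·x = [5, -3]
P̄ = F·P·Fᵀ + Q = [5 -2; -2 11]
y = z − H·x̄ = [-6]
S = H·P̄·Hᵀ + R = [96]
K = P̄·Hᵀ·S⁻¹ = [1/96; -31/96]
x' = x̄ + K·y = [79/16, -17/16]
P' = (I − K·H)·P̄ = [479/96 -161/96; -161/96 95/96]

x' = [79/16, -17/16]
P' = [479/96 -161/96; -161/96 95/96]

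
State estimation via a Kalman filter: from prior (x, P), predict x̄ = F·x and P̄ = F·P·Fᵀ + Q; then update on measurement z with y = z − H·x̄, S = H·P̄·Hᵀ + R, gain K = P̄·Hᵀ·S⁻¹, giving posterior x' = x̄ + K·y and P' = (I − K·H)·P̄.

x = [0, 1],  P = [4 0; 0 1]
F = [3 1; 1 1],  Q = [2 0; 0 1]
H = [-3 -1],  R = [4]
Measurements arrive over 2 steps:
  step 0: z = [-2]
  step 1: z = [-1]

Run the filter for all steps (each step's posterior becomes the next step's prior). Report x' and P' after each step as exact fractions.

step 0: x̄ = F·x = [1, 1]
step 0: P̄ = F·P·Fᵀ + Q = [39 13; 13 6]
step 0: y = z − H·x̄ = [2]
step 0: S = H·P̄·Hᵀ + R = [439]
step 0: K = P̄·Hᵀ·S⁻¹ = [-130/439; -45/439]
step 0: x' = x̄ + K·y = [179/439, 349/439]
step 0: P' = (I − K·H)·P̄ = [221/439 -143/439; -143/439 609/439]
step 1: x̄ = F·x = [886/439, 528/439]
step 1: P̄ = F·P·Fᵀ + Q = [2618/439 700/439; 700/439 983/439]
step 1: y = z − H·x̄ = [2747/439]
step 1: S = H·P̄·Hᵀ + R = [30501/439]
step 1: K = P̄·Hᵀ·S⁻¹ = [-8554/30501; -3083/30501]
step 1: x' = x̄ + K·y = [8032/30501, 17393/30501]
step 1: P' = (I − K·H)·P̄ = [15218/30501 -11438/30501; -11438/30501 46646/30501]

step 0: x' = [179/439, 349/439], P' = [221/439 -143/439; -143/439 609/439]
step 1: x' = [8032/30501, 17393/30501], P' = [15218/30501 -11438/30501; -11438/30501 46646/30501]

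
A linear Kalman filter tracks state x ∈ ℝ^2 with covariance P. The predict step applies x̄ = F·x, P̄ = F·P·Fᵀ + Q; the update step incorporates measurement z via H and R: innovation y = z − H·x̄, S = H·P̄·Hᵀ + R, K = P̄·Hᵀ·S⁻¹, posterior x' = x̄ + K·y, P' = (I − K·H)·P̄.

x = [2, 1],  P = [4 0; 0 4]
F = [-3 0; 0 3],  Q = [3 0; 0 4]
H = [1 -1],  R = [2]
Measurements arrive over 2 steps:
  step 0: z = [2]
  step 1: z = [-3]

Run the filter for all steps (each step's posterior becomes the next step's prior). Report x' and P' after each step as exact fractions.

step 0: x' = [-19/27, -197/81], P' = [182/9 520/27; 520/27 1640/81]
step 1: x' = [-26336/6479, -21367/19437], P' = [42990/6479 36540/6479; 36540/6479 43012/6479]

step 0: x̄ = F·x = [-6, 3]
step 0: P̄ = F·P·Fᵀ + Q = [39 0; 0 40]
step 0: y = z − H·x̄ = [11]
step 0: S = H·P̄·Hᵀ + R = [81]
step 0: K = P̄·Hᵀ·S⁻¹ = [13/27; -40/81]
step 0: x' = x̄ + K·y = [-19/27, -197/81]
step 0: P' = (I − K·H)·P̄ = [182/9 520/27; 520/27 1640/81]
step 1: x̄ = F·x = [19/9, -197/27]
step 1: P̄ = F·P·Fᵀ + Q = [185 -520/3; -520/3 1676/9]
step 1: y = z − H·x̄ = [-335/27]
step 1: S = H·P̄·Hᵀ + R = [6479/9]
step 1: K = P̄·Hᵀ·S⁻¹ = [3225/6479; -3236/6479]
step 1: x' = x̄ + K·y = [-26336/6479, -21367/19437]
step 1: P' = (I − K·H)·P̄ = [42990/6479 36540/6479; 36540/6479 43012/6479]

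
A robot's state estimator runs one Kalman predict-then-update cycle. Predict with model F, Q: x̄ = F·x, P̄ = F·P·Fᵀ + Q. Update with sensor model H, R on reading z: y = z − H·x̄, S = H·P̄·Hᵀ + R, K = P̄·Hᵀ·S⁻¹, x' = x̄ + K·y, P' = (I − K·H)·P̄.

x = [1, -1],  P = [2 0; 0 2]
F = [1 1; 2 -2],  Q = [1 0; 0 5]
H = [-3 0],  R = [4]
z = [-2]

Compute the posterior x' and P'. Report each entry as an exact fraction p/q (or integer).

x̄ = F·x = [0, 4]
P̄ = F·P·Fᵀ + Q = [5 0; 0 21]
y = z − H·x̄ = [-2]
S = H·P̄·Hᵀ + R = [49]
K = P̄·Hᵀ·S⁻¹ = [-15/49; 0]
x' = x̄ + K·y = [30/49, 4]
P' = (I − K·H)·P̄ = [20/49 0; 0 21]

x' = [30/49, 4]
P' = [20/49 0; 0 21]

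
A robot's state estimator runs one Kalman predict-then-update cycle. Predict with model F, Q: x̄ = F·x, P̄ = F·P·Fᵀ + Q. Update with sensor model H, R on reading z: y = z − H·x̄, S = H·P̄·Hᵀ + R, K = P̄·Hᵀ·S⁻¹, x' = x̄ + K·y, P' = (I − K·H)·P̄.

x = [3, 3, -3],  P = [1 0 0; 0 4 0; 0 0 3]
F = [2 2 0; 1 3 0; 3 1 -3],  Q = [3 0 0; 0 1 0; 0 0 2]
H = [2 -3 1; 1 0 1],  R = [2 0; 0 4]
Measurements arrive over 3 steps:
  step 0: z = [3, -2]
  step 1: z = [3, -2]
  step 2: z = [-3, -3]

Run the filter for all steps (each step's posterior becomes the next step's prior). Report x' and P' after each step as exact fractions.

step 0: x' = [-2052/2551, -18799/12755, 3062/12755], P' = [14381/2551 6397/2551 -10373/2551; 6397/2551 21547/12755 -9021/12755; -10373/2551 -9021/12755 80733/12755]
step 1: x' = [-552694147/333843589, -771704262/333843589, -174900467/333843589], P' = [1889142075/333843589 867826587/333843589 -1309256259/333843589; 867826587/333843589 578677701/333843589 -251317103/333843589; -1309256259/333843589 -251317103/333843589 2024017759/333843589]
step 2: x' = [-15890114393212/8491553801651, -8213062425182/8491553801651, -14579210579549/8491553801651], P' = [48045334023033/8491553801651 22068712215993/8491553801651 -33268032705441/8491553801651; 22068712215993/8491553801651 14717060539535/8491553801651 -6372110394549/8491553801651; -33268032705441/8491553801651 -6372110394549/8491553801651 51438267315541/8491553801651]

step 0: x̄ = F·x = [12, 12, 21]
step 0: P̄ = F·P·Fᵀ + Q = [23 26 14; 26 38 15; 14 15 42]
step 0: y = z − H·x̄ = [-6, -35]
step 0: S = H·P̄·Hᵀ + R = [132 7; 7 97]
step 0: K = P̄·Hᵀ·S⁻¹ = [-401/2551 1002/2551; -4846/12755 5741/12755; 2033/12755 7217/12755]
step 0: x' = x̄ + K·y = [-2052/2551, -18799/12755, 3062/12755]
step 0: P' = (I − K·H)·P̄ = [14381/2551 6397/2551 -10373/2551; 6397/2551 21547/12755 -9021/12755; -10373/2551 -9021/12755 80733/12755]
step 1: x̄ = F·x = [-58118/12755, -66657/12755, -11753/2551]
step 1: P̄ = F·P·Fᵀ + Q = [667953/12755 528972/12755 219144/2551; 528972/12755 470493/12755 167398/2551; 219144/2551 167398/2551 520081/2551]
step 1: y = z − H·x̄ = [2659/2551, 91373/12755]
step 1: S = H·P̄·Hᵀ + R = [509088/2551 625117/2551; 625117/2551 5510818/12755]
step 1: K = P̄·Hᵀ·S⁻¹ = [-67225935/333843589 144971454/333843589; -125848516/333843589 154127371/333843589; 79728275/333843589 178690375/333843589]
step 1: x' = x̄ + K·y = [-552694147/333843589, -771704262/333843589, -174900467/333843589]
step 1: P' = (I − K·H)·P̄ = [1889142075/333843589 867826587/333843589 -1309256259/333843589; 867826587/333843589 578677701/333843589 -251317103/333843589; -1309256259/333843589 -251317103/333843589 2024017759/333843589]
step 2: x̄ = F·x = [-2648796818/333843589, -2867806933/333843589, -1905085302/333843589]
step 2: P̄ = F·P·Fᵀ + Q = [17815422567/333843589 14192963052/333843589 28798260720/333843589; 14192963052/333843589 12638044495/333843589 22271347902/333843589; 28798260720/333843589 22271347902/333843589 66746278187/333843589]
step 2: y = z − H·x̄ = [-2402272628/333843589, 3552351353/333843589]
step 2: S = H·P̄·Hᵀ + R = [63667454932/333843589 79378972619/333843589; 79378972619/333843589 143493596550/333843589]
step 2: K = P̄·Hᵀ·S⁻¹ = [-1691750653677/8491553801651 3694325329398/8491553801651; -3192933790584/8491553801651 3924150455361/8491553801651; 2009266544153/8491553801651 4542558652525/8491553801651]
step 2: x' = x̄ + K·y = [-15890114393212/8491553801651, -8213062425182/8491553801651, -14579210579549/8491553801651]
step 2: P' = (I − K·H)·P̄ = [48045334023033/8491553801651 22068712215993/8491553801651 -33268032705441/8491553801651; 22068712215993/8491553801651 14717060539535/8491553801651 -6372110394549/8491553801651; -33268032705441/8491553801651 -6372110394549/8491553801651 51438267315541/8491553801651]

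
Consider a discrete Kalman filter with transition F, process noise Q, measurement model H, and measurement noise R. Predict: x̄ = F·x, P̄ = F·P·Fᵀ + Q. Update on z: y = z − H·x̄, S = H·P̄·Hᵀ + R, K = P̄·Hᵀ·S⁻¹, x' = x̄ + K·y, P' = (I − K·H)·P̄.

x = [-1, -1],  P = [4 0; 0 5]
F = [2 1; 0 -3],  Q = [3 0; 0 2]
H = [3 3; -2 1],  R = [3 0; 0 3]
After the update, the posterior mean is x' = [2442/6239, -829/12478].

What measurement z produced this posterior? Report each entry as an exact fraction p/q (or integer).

z = [1, -1]

x̄ = F·x = [-3, 3]
P̄ = F·P·Fᵀ + Q = [24 -15; -15 47]
S = H·P̄·Hᵀ + R = [372 42; 42 206]
K = P̄·Hᵀ·S⁻¹ = [684/6239 -4095/12478; 2757/12478 2051/6239]
x' − x̄ = [21159/6239, -38263/12478] = K·y
y = (KᵀK)⁻¹·Kᵀ·(x' − x̄) = [1, -10]
z = y + H·x̄ = [1, -10] + [0, 9] = [1, -1]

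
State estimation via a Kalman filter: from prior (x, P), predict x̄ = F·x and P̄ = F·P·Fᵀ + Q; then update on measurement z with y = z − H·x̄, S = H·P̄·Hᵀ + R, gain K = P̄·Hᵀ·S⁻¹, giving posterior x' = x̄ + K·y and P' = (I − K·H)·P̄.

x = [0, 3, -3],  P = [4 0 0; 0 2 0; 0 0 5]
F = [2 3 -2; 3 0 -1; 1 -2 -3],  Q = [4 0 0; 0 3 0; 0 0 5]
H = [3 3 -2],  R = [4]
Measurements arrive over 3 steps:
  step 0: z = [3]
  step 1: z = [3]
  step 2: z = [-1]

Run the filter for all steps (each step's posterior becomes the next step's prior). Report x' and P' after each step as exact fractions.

step 0: x' = [1185/191, -777/191, 621/382], P' = [8146/573 -226/191 10978/573; -226/191 3004/191 4107/191; 10978/573 4107/191 69827/1146]
step 1: x' = [-5549334/2434577, 41377407/2434577, 50044650/2434577], P' = [42542874/2434577 -51864654/2434577 -13794750/2434577; -51864654/2434577 187280838/2434577 203126434/2434577; -13794750/2434577 203126434/2434577 286712636/2434577]
step 2: x' = [33904227635/9334304847, -18104408204/9334304847, 3961535774/1333472121], P' = [234647318266/9334304847 -435816099514/9334304847 -43141985252/1333472121; -435816099514/9334304847 1554058865290/9334304847 240143066798/1333472121; -43141985252/1333472121 240143066798/1333472121 297561544831/1333472121]

step 0: x̄ = F·x = [15, 3, 3]
step 0: P̄ = F·P·Fᵀ + Q = [58 34 26; 34 44 27; 26 27 62]
step 0: y = z − H·x̄ = [-45]
step 0: S = H·P̄·Hᵀ + R = [1146]
step 0: K = P̄·Hᵀ·S⁻¹ = [112/573; 30/191; 35/1146]
step 0: x' = x̄ + K·y = [1185/191, -777/191, 621/382]
step 0: P' = (I − K·H)·P̄ = [8146/573 -226/191 10978/573; -226/191 3004/191 4107/191; 10978/573 4107/191 69827/1146]
step 1: x̄ = F·x = [-582/191, 6489/382, 3615/382]
step 1: P̄ = F·P·Fᵀ + Q = [3942/191 -4062/191 7650/191; -4062/191 88157/1146 96217/1146; 7650/191 96217/1146 891953/1146]
step 1: y = z − H·x̄ = [-7599/382]
step 1: S = H·P̄·Hᵀ + R = [2434577/1146]
step 1: K = P̄·Hᵀ·S⁻¹ = [-93960/2434577; -1079/2434577; -1357555/2434577]
step 1: x' = x̄ + K·y = [-5549334/2434577, 41377407/2434577, 50044650/2434577]
step 1: P' = (I − K·H)·P̄ = [42542874/2434577 -51864654/2434577 -13794750/2434577; -51864654/2434577 187280838/2434577 203126434/2434577; -13794750/2434577 203126434/2434577 286712636/2434577]
step 2: x̄ = F·x = [12944253/2434577, -66692652/2434577, -238438098/2434577]
step 2: P̄ = F·P·Fᵀ + Q = [62752834/2434577 -137120672/2434577 -171732980/2434577; -137120672/2434577 759670733/2434577 1843154822/2434577; -171732980/2434577 1843154822/2434577 6111997159/2434577]
step 2: y = z − H·x̄ = [-318065576/2434577]
step 2: S = H·P̄·Hᵀ + R = [9334304847/2434577]
step 2: K = P̄·Hᵀ·S⁻¹ = [120362446/9334304847; -1818659461/9334304847; -1029961256/1333472121]
step 2: x' = x̄ + K·y = [33904227635/9334304847, -18104408204/9334304847, 3961535774/1333472121]
step 2: P' = (I − K·H)·P̄ = [234647318266/9334304847 -435816099514/9334304847 -43141985252/1333472121; -435816099514/9334304847 1554058865290/9334304847 240143066798/1333472121; -43141985252/1333472121 240143066798/1333472121 297561544831/1333472121]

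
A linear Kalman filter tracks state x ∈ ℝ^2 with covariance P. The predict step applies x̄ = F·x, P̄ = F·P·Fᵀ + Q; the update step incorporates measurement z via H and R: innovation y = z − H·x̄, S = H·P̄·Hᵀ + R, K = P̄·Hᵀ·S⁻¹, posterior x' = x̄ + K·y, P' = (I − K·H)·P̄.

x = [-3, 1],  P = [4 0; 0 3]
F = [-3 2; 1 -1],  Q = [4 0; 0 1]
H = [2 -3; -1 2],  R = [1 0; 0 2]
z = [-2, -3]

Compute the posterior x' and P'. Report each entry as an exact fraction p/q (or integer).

x̄ = F·x = [11, -4]
P̄ = F·P·Fᵀ + Q = [52 -18; -18 8]
y = z − H·x̄ = [-36, 16]
S = H·P̄·Hᵀ + R = [497 -278; -278 158]
K = P̄·Hᵀ·S⁻¹ = [250/621 94/621; -14/621 109/621]
x' = x̄ + K·y = [-665/621, -236/621]
P' = (I − K·H)·P̄ = [1064/621 626/621; 626/621 422/621]

x' = [-665/621, -236/621]
P' = [1064/621 626/621; 626/621 422/621]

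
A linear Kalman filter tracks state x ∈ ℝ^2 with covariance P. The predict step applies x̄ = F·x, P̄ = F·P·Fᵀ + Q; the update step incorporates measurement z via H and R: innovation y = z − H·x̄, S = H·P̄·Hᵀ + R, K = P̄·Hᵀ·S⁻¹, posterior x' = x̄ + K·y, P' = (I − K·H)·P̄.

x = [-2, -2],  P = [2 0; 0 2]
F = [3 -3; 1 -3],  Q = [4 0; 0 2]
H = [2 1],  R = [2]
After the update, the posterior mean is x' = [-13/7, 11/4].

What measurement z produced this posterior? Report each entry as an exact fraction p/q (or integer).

z = [-1]

x̄ = F·x = [0, 4]
P̄ = F·P·Fᵀ + Q = [40 24; 24 22]
S = H·P̄·Hᵀ + R = [280]
K = P̄·Hᵀ·S⁻¹ = [13/35; 1/4]
x' − x̄ = [-13/7, -5/4] = K·y
y = (KᵀK)⁻¹·Kᵀ·(x' − x̄) = [-5]
z = y + H·x̄ = [-5] + [4] = [-1]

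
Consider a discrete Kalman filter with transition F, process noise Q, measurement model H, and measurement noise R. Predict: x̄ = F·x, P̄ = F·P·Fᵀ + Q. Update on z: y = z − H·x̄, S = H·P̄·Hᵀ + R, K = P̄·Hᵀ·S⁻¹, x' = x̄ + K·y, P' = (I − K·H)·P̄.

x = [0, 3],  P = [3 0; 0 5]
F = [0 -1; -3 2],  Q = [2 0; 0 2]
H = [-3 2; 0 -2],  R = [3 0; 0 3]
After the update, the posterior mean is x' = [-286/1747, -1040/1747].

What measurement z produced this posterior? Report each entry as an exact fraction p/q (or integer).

z = [-1, 1]

x̄ = F·x = [-3, 6]
P̄ = F·P·Fᵀ + Q = [7 -10; -10 49]
S = H·P̄·Hᵀ + R = [382 -256; -256 199]
K = P̄·Hᵀ·S⁻¹ = [-1013/3494 -476/1747; 64/1747 -778/1747]
x' − x̄ = [4955/1747, -11522/1747] = K·y
y = (KᵀK)⁻¹·Kᵀ·(x' − x̄) = [-22, 13]
z = y + H·x̄ = [-22, 13] + [21, -12] = [-1, 1]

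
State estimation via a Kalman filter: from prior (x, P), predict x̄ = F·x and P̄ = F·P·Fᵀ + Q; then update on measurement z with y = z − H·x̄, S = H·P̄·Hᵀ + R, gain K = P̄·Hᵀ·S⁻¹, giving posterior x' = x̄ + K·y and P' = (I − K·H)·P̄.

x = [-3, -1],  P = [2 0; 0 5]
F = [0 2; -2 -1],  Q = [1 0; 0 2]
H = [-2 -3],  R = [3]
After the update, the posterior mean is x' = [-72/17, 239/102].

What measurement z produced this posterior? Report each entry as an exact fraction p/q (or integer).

z = [2]

x̄ = F·x = [-2, 7]
P̄ = F·P·Fᵀ + Q = [21 -10; -10 15]
S = H·P̄·Hᵀ + R = [102]
K = P̄·Hᵀ·S⁻¹ = [-2/17; -25/102]
x' − x̄ = [-38/17, -475/102] = K·y
y = (KᵀK)⁻¹·Kᵀ·(x' − x̄) = [19]
z = y + H·x̄ = [19] + [-17] = [2]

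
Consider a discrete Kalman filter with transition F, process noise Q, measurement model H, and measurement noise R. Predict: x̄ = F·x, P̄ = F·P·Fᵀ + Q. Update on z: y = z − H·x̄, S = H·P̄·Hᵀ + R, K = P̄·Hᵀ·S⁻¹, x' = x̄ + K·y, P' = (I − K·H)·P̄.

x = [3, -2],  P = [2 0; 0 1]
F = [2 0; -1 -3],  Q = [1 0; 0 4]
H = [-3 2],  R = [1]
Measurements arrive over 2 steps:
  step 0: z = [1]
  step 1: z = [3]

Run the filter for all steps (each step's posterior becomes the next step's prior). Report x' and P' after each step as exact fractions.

step 0: x̄ = F·x = [6, 3]
step 0: P̄ = F·P·Fᵀ + Q = [9 -4; -4 15]
step 0: y = z − H·x̄ = [13]
step 0: S = H·P̄·Hᵀ + R = [190]
step 0: K = P̄·Hᵀ·S⁻¹ = [-7/38; 21/95]
step 0: x' = x̄ + K·y = [137/38, 558/95]
step 0: P' = (I − K·H)·P̄ = [97/38 71/19; 71/19 543/95]
step 1: x̄ = F·x = [137/19, -4033/190]
step 1: P̄ = F·P·Fᵀ + Q = [213/19 -523/19; -523/19 15279/190]
step 1: y = z − H·x̄ = [6373/95]
step 1: S = H·P̄·Hᵀ + R = [71618/95]
step 1: K = P̄·Hᵀ·S⁻¹ = [-8425/71618; 11562/35809]
step 1: x' = x̄ + K·y = [-48781/71618, 31069/71618]
step 1: P' = (I − K·H)·P̄ = [55711/71618 39677/35809; 39677/35809 130593/71618]

step 0: x' = [137/38, 558/95], P' = [97/38 71/19; 71/19 543/95]
step 1: x' = [-48781/71618, 31069/71618], P' = [55711/71618 39677/35809; 39677/35809 130593/71618]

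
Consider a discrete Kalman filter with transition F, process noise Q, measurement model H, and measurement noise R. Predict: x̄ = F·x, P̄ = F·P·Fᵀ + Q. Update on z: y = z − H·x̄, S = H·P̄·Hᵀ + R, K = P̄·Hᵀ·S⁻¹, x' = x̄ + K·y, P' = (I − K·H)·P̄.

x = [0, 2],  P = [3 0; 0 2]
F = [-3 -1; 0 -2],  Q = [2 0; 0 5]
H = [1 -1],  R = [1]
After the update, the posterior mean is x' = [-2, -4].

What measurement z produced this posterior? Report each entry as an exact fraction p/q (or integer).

z = [2]

x̄ = F·x = [-2, -4]
P̄ = F·P·Fᵀ + Q = [31 4; 4 13]
S = H·P̄·Hᵀ + R = [37]
K = P̄·Hᵀ·S⁻¹ = [27/37; -9/37]
x' − x̄ = [0, 0] = K·y
y = (KᵀK)⁻¹·Kᵀ·(x' − x̄) = [0]
z = y + H·x̄ = [0] + [2] = [2]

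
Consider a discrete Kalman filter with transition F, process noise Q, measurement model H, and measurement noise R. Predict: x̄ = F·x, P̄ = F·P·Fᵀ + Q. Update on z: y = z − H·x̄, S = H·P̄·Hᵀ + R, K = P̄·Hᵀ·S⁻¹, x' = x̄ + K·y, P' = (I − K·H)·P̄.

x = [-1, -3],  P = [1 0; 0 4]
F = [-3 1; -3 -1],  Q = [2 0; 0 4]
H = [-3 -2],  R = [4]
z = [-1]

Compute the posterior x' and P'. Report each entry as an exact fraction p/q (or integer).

x' = [-605/267, 1063/267]
P' = [980/267 -1360/267; -1360/267 2138/267]

x̄ = F·x = [0, 6]
P̄ = F·P·Fᵀ + Q = [15 5; 5 17]
y = z − H·x̄ = [11]
S = H·P̄·Hᵀ + R = [267]
K = P̄·Hᵀ·S⁻¹ = [-55/267; -49/267]
x' = x̄ + K·y = [-605/267, 1063/267]
P' = (I − K·H)·P̄ = [980/267 -1360/267; -1360/267 2138/267]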